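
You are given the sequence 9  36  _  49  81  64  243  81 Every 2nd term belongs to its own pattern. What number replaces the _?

27

Odd-indexed and even-indexed terms follow separate rules.
Stream A: 9, ?, 81, 243 — a geometric progression (common ratio 3).
Stream B: 36, 49, 64, 81 — perfect squares starting at 6².
The gap is stream A's term 2; the rule gives 27.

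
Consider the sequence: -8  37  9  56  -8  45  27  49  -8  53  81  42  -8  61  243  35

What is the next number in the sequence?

-8

Split by position mod 4: positions 1, 5, 9, … form one track, and each other residue class forms its own.
Track A: -8, -8, -8, -8 (constant -8).
Track B: 37, 45, 53, 61 (arithmetic with common difference +8).
Track C: 9, 27, 81, 243 (powers of 3).
Track D: 56, 49, 42, 35 (linear: a_n = 63 − 7·n).
Term 17 comes from track A (its 5th entry): -8.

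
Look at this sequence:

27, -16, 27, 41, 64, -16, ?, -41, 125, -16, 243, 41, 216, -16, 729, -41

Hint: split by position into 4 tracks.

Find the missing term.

The terms cycle through 4 interleaved subsequences.
Subsequence A: 27, 64, 125, 216 (consecutive cubes n³ from n = 3).
Subsequence B: -16, -16, -16, -16 (constant -16).
Subsequence C: 27, ?, 243, 729 (successive powers of 3).
Subsequence D: 41, -41, 41, -41 (the oscillation 41·(−1)^(n+1)).
The gap is subsequence C's term 2; the rule gives 81.

81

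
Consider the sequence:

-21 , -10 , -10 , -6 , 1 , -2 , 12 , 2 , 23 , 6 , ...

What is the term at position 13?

45

The terms cycle through 2 interleaved subsequences.
Track A is -21, -10, 1, 12, 23, which is linear: a_n = -32 + 11·n.
Track B is -10, -6, -2, 2, 6, which is arithmetic, step +4.
Position 13 falls in track A as its term 7, giving 45.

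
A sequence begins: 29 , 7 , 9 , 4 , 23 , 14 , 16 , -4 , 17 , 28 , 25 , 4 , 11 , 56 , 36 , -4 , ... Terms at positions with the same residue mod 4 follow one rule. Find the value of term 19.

The terms cycle through 4 interleaved subsequences.
Subsequence A: 29, 23, 17, 11. Arithmetic, step −6.
Subsequence B: 7, 14, 28, 56. Multiplying by 2 each time.
Subsequence C: 9, 16, 25, 36. Perfect squares starting at 3².
Subsequence D: 4, -4, 4, -4. Alternating ±4.
Position 19 → subsequence C, term 5 = 49.

49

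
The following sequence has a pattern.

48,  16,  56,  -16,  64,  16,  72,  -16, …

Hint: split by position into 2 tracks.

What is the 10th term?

The terms cycle through 2 interleaved subsequences.
Stream A = 48, 56, 64, 72: adding 8 each time.
Stream B = 16, -16, 16, -16: oscillating between 16 and -16.
Position 10 falls in stream B as its term 5, giving 16.

16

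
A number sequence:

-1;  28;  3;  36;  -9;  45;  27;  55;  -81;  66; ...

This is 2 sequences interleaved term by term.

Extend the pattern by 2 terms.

243, 78

The terms cycle through 2 interleaved subsequences.
Track A is -1, 3, -9, 27, -81, which is a geometric progression (common ratio -3).
Track B is 28, 36, 45, 55, 66, which is the triangular numbers T_7, T_8, ….
Position 11 → track A, term 6 = 243.
Position 12 falls in track B as its term 6, giving 78.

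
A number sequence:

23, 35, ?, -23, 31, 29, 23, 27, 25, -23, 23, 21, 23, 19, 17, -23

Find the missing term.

33

Positions follow the repeating pattern ABB; grouping by letter gives 2 tracks.
Subsequence A: 23, -23, 23, -23, 23, -23 (alternating ±23).
Subsequence B: 35, ?, 31, 29, 27, 25, 23, 21, 19, 17 (subtracting 2 each time).
Filling subsequence B at index 2 by its rule yields 33.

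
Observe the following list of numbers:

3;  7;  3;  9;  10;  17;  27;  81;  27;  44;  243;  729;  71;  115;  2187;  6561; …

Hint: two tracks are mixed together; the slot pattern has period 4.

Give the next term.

The slot pattern repeats as AABB (period 4), so there are 2 interleaved tracks.
Track A is 3, 7, 10, 17, 27, 44, 71, 115, which is Fibonacci-style (each term is the sum of the two before it).
Track B is 3, 9, 27, 81, 243, 729, 2187, 6561, which is successive powers of 3.
Term 17 comes from track A (its 9th entry): 186.

186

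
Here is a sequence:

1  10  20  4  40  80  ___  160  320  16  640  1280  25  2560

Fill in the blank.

9

Positions follow the repeating pattern ABB; grouping by letter gives 2 tracks.
Subsequence A: 1, 4, ?, 16, 25. Perfect squares starting at 1².
Subsequence B: 10, 20, 40, 80, 160, 320, 640, 1280, 2560. Geometric, ×2 each step.
Filling subsequence A at index 3 by its rule yields 9.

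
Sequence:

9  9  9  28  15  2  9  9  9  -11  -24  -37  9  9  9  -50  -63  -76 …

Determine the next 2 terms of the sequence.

Positions follow the repeating pattern AAABBB; grouping by letter gives 2 tracks.
Track A: 9, 9, 9, 9, 9, 9, 9, 9, 9. Always 9.
Track B: 28, 15, 2, -11, -24, -37, -50, -63, -76. Subtracting 13 each time.
Term 19 comes from track A (its 10th entry): 9.
Position 20 falls in track A as its term 11, giving 9.

9, 9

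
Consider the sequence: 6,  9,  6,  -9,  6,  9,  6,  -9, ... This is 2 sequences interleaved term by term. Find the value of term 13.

6

The terms cycle through 2 interleaved subsequences.
Stream A: 6, 6, 6, 6 (the constant sequence 6).
Stream B: 9, -9, 9, -9 (oscillating between 9 and -9).
Position 13 falls in stream A as its term 7, giving 6.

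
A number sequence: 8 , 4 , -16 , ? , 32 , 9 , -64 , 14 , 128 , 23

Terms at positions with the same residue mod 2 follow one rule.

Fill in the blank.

The terms cycle through 2 interleaved subsequences.
Subsequence A: 8, -16, 32, -64, 128 (geometric, ×-2 each step).
Subsequence B: 4, ?, 9, 14, 23 (each term equals the sum of the previous two).
Subsequence B's pattern makes the blank 5.

5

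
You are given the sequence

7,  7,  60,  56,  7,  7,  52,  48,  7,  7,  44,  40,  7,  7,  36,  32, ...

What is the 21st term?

The slot pattern repeats as AABB (period 4), so there are 2 interleaved tracks.
Track A is 7, 7, 7, 7, 7, 7, 7, 7, which is the constant sequence 7.
Track B is 60, 56, 52, 48, 44, 40, 36, 32, which is linear: a_n = 64 − 4·n.
The 21st slot belongs to track A; its 11th term is 7.

7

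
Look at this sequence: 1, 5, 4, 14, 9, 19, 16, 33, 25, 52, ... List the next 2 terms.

The terms cycle through 2 interleaved subsequences.
Track A: 1, 4, 9, 16, 25 — consecutive squares n² from n = 1.
Track B: 5, 14, 19, 33, 52 — a Fibonacci-like recurrence a_n = a_{n-1} + a_{n-2}.
Position 11 falls in track A as its term 6, giving 36.
The 12th slot belongs to track B; its 6th term is 85.

36, 85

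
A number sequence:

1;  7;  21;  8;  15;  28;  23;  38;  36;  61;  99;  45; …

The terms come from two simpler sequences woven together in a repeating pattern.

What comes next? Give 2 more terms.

160, 259

Positions follow the repeating pattern AAB; grouping by letter gives 2 tracks.
Track A: 1, 7, 8, 15, 23, 38, 61, 99. Fibonacci-style (each term is the sum of the two before it).
Track B: 21, 28, 36, 45. The triangular numbers T_6, T_7, ….
Position 13 → track A, term 9 = 160.
Position 14 → track A, term 10 = 259.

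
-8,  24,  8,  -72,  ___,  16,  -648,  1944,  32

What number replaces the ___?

216

Reading positions in blocks of 3 reveals the pattern AAB — 2 tracks woven together.
Stream A: -8, 24, -72, ?, -648, 1944 (a geometric progression (common ratio -3)).
Stream B: 8, 16, 32 (powers of 2).
Filling stream A at index 4 by its rule yields 216.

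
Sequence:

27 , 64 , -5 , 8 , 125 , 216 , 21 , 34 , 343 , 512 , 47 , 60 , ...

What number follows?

729

The slot pattern repeats as AABB (period 4), so there are 2 interleaved tracks.
Track A = 27, 64, 125, 216, 343, 512: consecutive cubes n³ from n = 3.
Track B = -5, 8, 21, 34, 47, 60: linear: a_n = -18 + 13·n.
Position 13 falls in track A as its term 7, giving 729.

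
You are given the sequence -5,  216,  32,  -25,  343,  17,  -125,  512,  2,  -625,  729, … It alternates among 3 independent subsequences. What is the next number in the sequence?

-13

Split by position mod 3: positions 1, 4, 7, … form one track, and each other residue class forms its own.
Track A = -5, -25, -125, -625: multiplying by 5 each time.
Track B = 216, 343, 512, 729: consecutive cubes n³ from n = 6.
Track C = 32, 17, 2: subtracting 15 each time.
The 12th slot belongs to track C; its 4th term is -13.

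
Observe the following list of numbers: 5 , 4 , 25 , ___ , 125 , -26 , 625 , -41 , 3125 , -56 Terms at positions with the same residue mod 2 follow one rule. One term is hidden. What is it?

-11

Odd-indexed and even-indexed terms follow separate rules.
Track A: 5, 25, 125, 625, 3125 (successive powers of 5).
Track B: 4, ?, -26, -41, -56 (arithmetic, step −15).
Filling track B at index 2 by its rule yields -11.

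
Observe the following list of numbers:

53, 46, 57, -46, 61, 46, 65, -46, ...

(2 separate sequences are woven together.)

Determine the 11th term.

73

Taking every 2nd term gives 2 separate tracks.
Track A: 53, 57, 61, 65. Adding 4 each time.
Track B: 46, -46, 46, -46. Alternating ±46.
Position 11 → track A, term 6 = 73.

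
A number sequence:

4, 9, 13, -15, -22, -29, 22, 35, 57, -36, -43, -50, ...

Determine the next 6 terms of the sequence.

The slot pattern repeats as AAABBB (period 6), so there are 2 interleaved tracks.
Track A is 4, 9, 13, 22, 35, 57, which is each term equals the sum of the previous two.
Track B is -15, -22, -29, -36, -43, -50, which is subtracting 7 each time.
Term 13 comes from track A (its 7th entry): 92.
Position 14 → track A, term 8 = 149.
Position 15 → track A, term 9 = 241.
Term 16 comes from track B (its 7th entry): -57.
Position 17 → track B, term 8 = -64.
The 18th slot belongs to track B; its 9th term is -71.

92, 149, 241, -57, -64, -71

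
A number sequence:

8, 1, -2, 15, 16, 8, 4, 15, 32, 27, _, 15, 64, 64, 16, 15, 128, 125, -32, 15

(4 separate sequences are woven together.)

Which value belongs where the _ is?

-8

Split by position mod 4 into 4 tracks.
Track A is 8, 16, 32, 64, 128, which is powers of 2.
Track B is 1, 8, 27, 64, 125, which is perfect cubes starting at 1³.
Track C is -2, 4, ?, 16, -32, which is geometric with ratio -2.
Track D is 15, 15, 15, 15, 15, which is the constant sequence 15.
So the missing entry in track C is -8.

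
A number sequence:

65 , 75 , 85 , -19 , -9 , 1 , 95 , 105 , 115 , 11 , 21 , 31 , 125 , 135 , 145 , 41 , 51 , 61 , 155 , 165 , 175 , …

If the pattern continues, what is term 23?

81

The slot pattern repeats as AAABBB (period 6), so there are 2 interleaved tracks.
Track A: 65, 75, 85, 95, 105, 115, 125, 135, 145, 155, 165, 175. Arithmetic with common difference +10.
Track B: -19, -9, 1, 11, 21, 31, 41, 51, 61. Arithmetic, step +10.
The 23rd slot belongs to track B; its 11th term is 81.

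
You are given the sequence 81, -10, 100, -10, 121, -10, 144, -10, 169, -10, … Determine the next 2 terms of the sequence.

196, -10

Taking every 2nd term gives 2 separate tracks.
Subsequence A: 81, 100, 121, 144, 169. Perfect squares starting at 9².
Subsequence B: -10, -10, -10, -10, -10. The constant sequence -10.
Position 11 → subsequence A, term 6 = 196.
The 12th slot belongs to subsequence B; its 6th term is -10.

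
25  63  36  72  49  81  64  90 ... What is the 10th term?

Split by position mod 2 into 2 tracks.
Track A = 25, 36, 49, 64: the squares 5², 6², 7², ….
Track B = 63, 72, 81, 90: linear: a_n = 54 + 9·n.
Term 10 comes from track B (its 5th entry): 99.

99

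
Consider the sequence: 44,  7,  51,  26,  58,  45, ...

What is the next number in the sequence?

65

Odd-indexed and even-indexed terms follow separate rules.
Track A: 44, 51, 58 (adding 7 each time).
Track B: 7, 26, 45 (arithmetic, step +19).
The 7th slot belongs to track A; its 4th term is 65.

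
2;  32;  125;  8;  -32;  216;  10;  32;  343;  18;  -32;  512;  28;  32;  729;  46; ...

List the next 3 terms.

-32, 1000, 74

Read the sequence 3 terms at a time; column i is its own pattern.
Track A: 2, 8, 10, 18, 28, 46 — a Fibonacci-like recurrence a_n = a_{n-1} + a_{n-2}.
Track B: 32, -32, 32, -32, 32 — oscillating between 32 and -32.
Track C: 125, 216, 343, 512, 729 — consecutive cubes n³ from n = 5.
Position 17 → track B, term 6 = -32.
Position 18 falls in track C as its term 6, giving 1000.
Term 19 comes from track A (its 7th entry): 74.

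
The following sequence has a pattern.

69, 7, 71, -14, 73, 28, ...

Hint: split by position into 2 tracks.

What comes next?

75

Split by position mod 2 into 2 tracks.
Subsequence A is 69, 71, 73, which is linear: a_n = 67 + 2·n.
Subsequence B is 7, -14, 28, which is geometric with ratio -2.
Term 7 comes from subsequence A (its 4th entry): 75.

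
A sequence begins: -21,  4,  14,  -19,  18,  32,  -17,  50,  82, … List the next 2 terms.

Reading positions in blocks of 3 reveals the pattern ABB — 2 tracks woven together.
Track A: -21, -19, -17. Arithmetic with common difference +2.
Track B: 4, 14, 18, 32, 50, 82. Fibonacci-style (each term is the sum of the two before it).
Position 10 falls in track A as its term 4, giving -15.
The 11th slot belongs to track B; its 7th term is 132.

-15, 132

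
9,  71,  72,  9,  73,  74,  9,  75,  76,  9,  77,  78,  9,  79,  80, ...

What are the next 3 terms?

9, 81, 82

Positions follow the repeating pattern ABB; grouping by letter gives 2 tracks.
Subsequence A = 9, 9, 9, 9, 9: always 9.
Subsequence B = 71, 72, 73, 74, 75, 76, 77, 78, 79, 80: arithmetic with common difference +1.
The 16th slot belongs to subsequence A; its 6th term is 9.
Position 17 → subsequence B, term 11 = 81.
Position 18 → subsequence B, term 12 = 82.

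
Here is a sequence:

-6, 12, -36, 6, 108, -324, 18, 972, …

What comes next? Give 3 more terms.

Reading positions in blocks of 3 reveals the pattern ABB — 2 tracks woven together.
Subsequence A is -6, 6, 18, which is adding 12 each time.
Subsequence B is 12, -36, 108, -324, 972, which is geometric with ratio -3.
Position 9 falls in subsequence B as its term 6, giving -2916.
Term 10 comes from subsequence A (its 4th entry): 30.
Term 11 comes from subsequence B (its 7th entry): 8748.

-2916, 30, 8748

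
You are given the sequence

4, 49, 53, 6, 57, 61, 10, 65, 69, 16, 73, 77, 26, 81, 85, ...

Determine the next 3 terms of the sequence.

Reading positions in blocks of 3 reveals the pattern ABB — 2 tracks woven together.
Track A: 4, 6, 10, 16, 26 — a Fibonacci-like recurrence a_n = a_{n-1} + a_{n-2}.
Track B: 49, 53, 57, 61, 65, 69, 73, 77, 81, 85 — arithmetic with common difference +4.
Position 16 falls in track A as its term 6, giving 42.
Position 17 → track B, term 11 = 89.
Position 18 falls in track B as its term 12, giving 93.

42, 89, 93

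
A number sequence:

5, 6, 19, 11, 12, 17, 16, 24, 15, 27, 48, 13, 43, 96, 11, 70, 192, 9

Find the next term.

113

The terms cycle through 3 interleaved subsequences.
Subsequence A: 5, 11, 16, 27, 43, 70. A Fibonacci-like recurrence a_n = a_{n-1} + a_{n-2}.
Subsequence B: 6, 12, 24, 48, 96, 192. Geometric with ratio 2.
Subsequence C: 19, 17, 15, 13, 11, 9. Arithmetic, step −2.
Position 19 falls in subsequence A as its term 7, giving 113.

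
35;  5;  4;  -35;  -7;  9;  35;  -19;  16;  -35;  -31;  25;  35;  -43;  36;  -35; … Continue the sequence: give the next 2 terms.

-55, 49

Taking every 3rd term gives 3 separate tracks.
Track A: 35, -35, 35, -35, 35, -35. Alternating ±35.
Track B: 5, -7, -19, -31, -43. Subtracting 12 each time.
Track C: 4, 9, 16, 25, 36. Perfect squares starting at 2².
Term 17 comes from track B (its 6th entry): -55.
The 18th slot belongs to track C; its 6th term is 49.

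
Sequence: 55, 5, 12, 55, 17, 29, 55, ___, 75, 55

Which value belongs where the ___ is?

The slot pattern repeats as ABB (period 3), so there are 2 interleaved tracks.
Track A: 55, 55, 55, 55 — the constant sequence 55.
Track B: 5, 12, 17, 29, ?, 75 — each term equals the sum of the previous two.
The gap is track B's term 5; the rule gives 46.

46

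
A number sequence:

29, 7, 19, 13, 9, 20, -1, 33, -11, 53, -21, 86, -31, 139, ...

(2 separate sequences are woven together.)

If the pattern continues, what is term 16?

225

The terms cycle through 2 interleaved subsequences.
Subsequence A is 29, 19, 9, -1, -11, -21, -31, which is linear: a_n = 39 − 10·n.
Subsequence B is 7, 13, 20, 33, 53, 86, 139, which is Fibonacci-style (each term is the sum of the two before it).
Position 16 → subsequence B, term 8 = 225.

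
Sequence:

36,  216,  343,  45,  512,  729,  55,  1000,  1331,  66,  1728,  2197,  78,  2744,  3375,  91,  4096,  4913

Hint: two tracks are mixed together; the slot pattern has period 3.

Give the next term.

Reading positions in blocks of 3 reveals the pattern ABB — 2 tracks woven together.
Subsequence A: 36, 45, 55, 66, 78, 91. Triangular numbers n(n+1)/2 for n = 8, 9, ….
Subsequence B: 216, 343, 512, 729, 1000, 1331, 1728, 2197, 2744, 3375, 4096, 4913. The cubes 6³, 7³, 8³, ….
Position 19 → subsequence A, term 7 = 105.

105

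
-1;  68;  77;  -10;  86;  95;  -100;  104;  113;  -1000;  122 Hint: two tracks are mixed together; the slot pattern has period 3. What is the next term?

131

Reading positions in blocks of 3 reveals the pattern ABB — 2 tracks woven together.
Track A: -1, -10, -100, -1000 (geometric, ×10 each step).
Track B: 68, 77, 86, 95, 104, 113, 122 (arithmetic with common difference +9).
Term 12 comes from track B (its 8th entry): 131.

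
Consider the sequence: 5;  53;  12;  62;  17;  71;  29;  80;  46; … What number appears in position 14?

107

Taking every 2nd term gives 2 separate tracks.
Stream A: 5, 12, 17, 29, 46 (each term equals the sum of the previous two).
Stream B: 53, 62, 71, 80 (adding 9 each time).
The 14th slot belongs to stream B; its 7th term is 107.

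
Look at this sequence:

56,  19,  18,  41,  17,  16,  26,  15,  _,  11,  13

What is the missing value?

14

The slot pattern repeats as ABB (period 3), so there are 2 interleaved tracks.
Track A = 56, 41, 26, 11: linear: a_n = 71 − 15·n.
Track B = 19, 18, 17, 16, 15, ?, 13: linear: a_n = 20 − n.
Track B's pattern makes the blank 14.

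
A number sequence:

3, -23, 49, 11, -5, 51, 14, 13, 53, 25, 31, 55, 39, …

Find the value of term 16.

Read the sequence 3 terms at a time; column i is its own pattern.
Stream A is 3, 11, 14, 25, 39, which is each term equals the sum of the previous two.
Stream B is -23, -5, 13, 31, which is adding 18 each time.
Stream C is 49, 51, 53, 55, which is arithmetic, step +2.
Position 16 falls in stream A as its term 6, giving 64.

64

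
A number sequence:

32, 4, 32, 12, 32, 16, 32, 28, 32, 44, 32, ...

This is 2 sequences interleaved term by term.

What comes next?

72

The terms cycle through 2 interleaved subsequences.
Track A = 32, 32, 32, 32, 32, 32: the constant sequence 32.
Track B = 4, 12, 16, 28, 44: a Fibonacci-like recurrence a_n = a_{n-1} + a_{n-2}.
Position 12 → track B, term 6 = 72.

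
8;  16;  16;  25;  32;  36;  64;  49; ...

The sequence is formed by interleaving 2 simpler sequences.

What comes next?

128

Odd-indexed and even-indexed terms follow separate rules.
Track A: 8, 16, 32, 64. Successive powers of 2.
Track B: 16, 25, 36, 49. Perfect squares starting at 4².
The 9th slot belongs to track A; its 5th term is 128.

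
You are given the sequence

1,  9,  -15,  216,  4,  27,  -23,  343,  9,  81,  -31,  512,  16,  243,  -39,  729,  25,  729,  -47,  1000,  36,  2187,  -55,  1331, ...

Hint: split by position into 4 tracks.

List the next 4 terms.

49, 6561, -63, 1728

The terms cycle through 4 interleaved subsequences.
Subsequence A = 1, 4, 9, 16, 25, 36: the squares 1², 2², 3², ….
Subsequence B = 9, 27, 81, 243, 729, 2187: powers 3^2, 3^3, 3^4, ….
Subsequence C = -15, -23, -31, -39, -47, -55: arithmetic with common difference −8.
Subsequence D = 216, 343, 512, 729, 1000, 1331: perfect cubes starting at 6³.
Position 25 falls in subsequence A as its term 7, giving 49.
Position 26 falls in subsequence B as its term 7, giving 6561.
Term 27 comes from subsequence C (its 7th entry): -63.
The 28th slot belongs to subsequence D; its 7th term is 1728.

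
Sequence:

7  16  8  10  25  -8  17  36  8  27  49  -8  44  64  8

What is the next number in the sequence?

Read the sequence 3 terms at a time; column i is its own pattern.
Track A: 7, 10, 17, 27, 44. Each term equals the sum of the previous two.
Track B: 16, 25, 36, 49, 64. The squares 4², 5², 6², ….
Track C: 8, -8, 8, -8, 8. Oscillating between 8 and -8.
The 16th slot belongs to track A; its 6th term is 71.

71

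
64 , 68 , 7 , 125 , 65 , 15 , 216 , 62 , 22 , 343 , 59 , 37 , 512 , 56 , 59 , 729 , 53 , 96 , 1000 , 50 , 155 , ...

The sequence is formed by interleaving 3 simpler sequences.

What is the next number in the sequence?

Split by position mod 3: positions 1, 4, 7, … form one track, and each other residue class forms its own.
Track A: 64, 125, 216, 343, 512, 729, 1000 — consecutive cubes n³ from n = 4.
Track B: 68, 65, 62, 59, 56, 53, 50 — arithmetic, step −3.
Track C: 7, 15, 22, 37, 59, 96, 155 — each term equals the sum of the previous two.
Position 22 falls in track A as its term 8, giving 1331.

1331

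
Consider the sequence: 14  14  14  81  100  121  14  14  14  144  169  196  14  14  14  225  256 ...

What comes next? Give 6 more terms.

289, 14, 14, 14, 324, 361

The slot pattern repeats as AAABBB (period 6), so there are 2 interleaved tracks.
Stream A = 14, 14, 14, 14, 14, 14, 14, 14, 14: constant 14.
Stream B = 81, 100, 121, 144, 169, 196, 225, 256: consecutive squares n² from n = 9.
Position 18 → stream B, term 9 = 289.
Term 19 comes from stream A (its 10th entry): 14.
Position 20 falls in stream A as its term 11, giving 14.
Position 21 falls in stream A as its term 12, giving 14.
The 22nd slot belongs to stream B; its 10th term is 324.
Term 23 comes from stream B (its 11th entry): 361.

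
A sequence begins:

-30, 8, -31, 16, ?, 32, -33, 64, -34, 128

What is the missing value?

Odd-indexed and even-indexed terms follow separate rules.
Track A is -30, -31, ?, -33, -34, which is subtracting 1 each time.
Track B is 8, 16, 32, 64, 128, which is powers of 2.
Track A's pattern makes the blank -32.

-32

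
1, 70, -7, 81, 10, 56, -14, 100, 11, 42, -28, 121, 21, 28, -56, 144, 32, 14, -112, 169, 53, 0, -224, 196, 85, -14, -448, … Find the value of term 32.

256

Split by position mod 4 into 4 tracks.
Stream A is 1, 10, 11, 21, 32, 53, 85, which is each term equals the sum of the previous two.
Stream B is 70, 56, 42, 28, 14, 0, -14, which is arithmetic, step −14.
Stream C is -7, -14, -28, -56, -112, -224, -448, which is a geometric progression (common ratio 2).
Stream D is 81, 100, 121, 144, 169, 196, which is consecutive squares n² from n = 9.
Position 32 falls in stream D as its term 8, giving 256.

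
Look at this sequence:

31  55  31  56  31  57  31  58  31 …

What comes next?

Positions 1, 3, 5, … form one subsequence and positions 2, 4, 6, … form another.
Track A: 31, 31, 31, 31, 31. Constant 31.
Track B: 55, 56, 57, 58. Arithmetic with common difference +1.
The 10th slot belongs to track B; its 5th term is 59.

59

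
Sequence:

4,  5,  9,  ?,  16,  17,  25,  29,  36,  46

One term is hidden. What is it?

The terms cycle through 2 interleaved subsequences.
Stream A: 4, 9, 16, 25, 36 — consecutive squares n² from n = 2.
Stream B: 5, ?, 17, 29, 46 — Fibonacci-style (each term is the sum of the two before it).
Stream B's pattern makes the blank 12.

12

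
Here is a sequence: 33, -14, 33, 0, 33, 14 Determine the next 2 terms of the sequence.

33, 28

The terms cycle through 2 interleaved subsequences.
Track A: 33, 33, 33 (the constant sequence 33).
Track B: -14, 0, 14 (arithmetic, step +14).
Position 7 falls in track A as its term 4, giving 33.
The 8th slot belongs to track B; its 4th term is 28.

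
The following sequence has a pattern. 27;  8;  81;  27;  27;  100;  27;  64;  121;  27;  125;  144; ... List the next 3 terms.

Split by position mod 3 into 3 tracks.
Subsequence A = 27, 27, 27, 27: always 27.
Subsequence B = 8, 27, 64, 125: perfect cubes starting at 2³.
Subsequence C = 81, 100, 121, 144: the squares 9², 10², 11², ….
The 13th slot belongs to subsequence A; its 5th term is 27.
Position 14 → subsequence B, term 5 = 216.
Position 15 falls in subsequence C as its term 5, giving 169.

27, 216, 169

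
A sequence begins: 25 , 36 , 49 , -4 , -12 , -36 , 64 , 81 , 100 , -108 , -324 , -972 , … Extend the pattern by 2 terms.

121, 144

The slot pattern repeats as AAABBB (period 6), so there are 2 interleaved tracks.
Track A: 25, 36, 49, 64, 81, 100. The squares 5², 6², 7², ….
Track B: -4, -12, -36, -108, -324, -972. A geometric progression (common ratio 3).
Term 13 comes from track A (its 7th entry): 121.
Position 14 → track A, term 8 = 144.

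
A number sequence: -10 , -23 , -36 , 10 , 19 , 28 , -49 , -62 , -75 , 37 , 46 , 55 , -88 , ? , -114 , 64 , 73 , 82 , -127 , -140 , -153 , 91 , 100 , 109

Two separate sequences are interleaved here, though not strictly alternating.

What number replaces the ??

-101

Positions follow the repeating pattern AAABBB; grouping by letter gives 2 tracks.
Stream A = -10, -23, -36, -49, -62, -75, -88, ?, -114, -127, -140, -153: subtracting 13 each time.
Stream B = 10, 19, 28, 37, 46, 55, 64, 73, 82, 91, 100, 109: arithmetic with common difference +9.
The gap is stream A's term 8; the rule gives -101.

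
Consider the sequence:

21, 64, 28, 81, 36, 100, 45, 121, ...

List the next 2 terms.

55, 144

The terms cycle through 2 interleaved subsequences.
Stream A = 21, 28, 36, 45: the triangular numbers T_6, T_7, ….
Stream B = 64, 81, 100, 121: perfect squares starting at 8².
Position 9 → stream A, term 5 = 55.
Term 10 comes from stream B (its 5th entry): 144.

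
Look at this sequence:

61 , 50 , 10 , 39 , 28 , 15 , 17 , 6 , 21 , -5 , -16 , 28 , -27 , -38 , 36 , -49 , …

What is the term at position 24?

66

Positions follow the repeating pattern AAB; grouping by letter gives 2 tracks.
Stream A: 61, 50, 39, 28, 17, 6, -5, -16, -27, -38, -49 — arithmetic, step −11.
Stream B: 10, 15, 21, 28, 36 — the triangular numbers T_4, T_5, ….
The 24th slot belongs to stream B; its 8th term is 66.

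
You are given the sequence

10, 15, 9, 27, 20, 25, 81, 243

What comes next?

The slot pattern repeats as AABB (period 4), so there are 2 interleaved tracks.
Subsequence A is 10, 15, 20, 25, which is arithmetic with common difference +5.
Subsequence B is 9, 27, 81, 243, which is successive powers of 3.
Term 9 comes from subsequence A (its 5th entry): 30.

30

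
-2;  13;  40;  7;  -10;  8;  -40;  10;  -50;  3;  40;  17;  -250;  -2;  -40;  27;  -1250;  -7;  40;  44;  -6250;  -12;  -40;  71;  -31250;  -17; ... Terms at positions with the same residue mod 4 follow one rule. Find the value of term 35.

Taking every 4th term gives 4 separate tracks.
Track A: -2, -10, -50, -250, -1250, -6250, -31250. Geometric, ×5 each step.
Track B: 13, 8, 3, -2, -7, -12, -17. Subtracting 5 each time.
Track C: 40, -40, 40, -40, 40, -40. The oscillation 40·(−1)^(n+1).
Track D: 7, 10, 17, 27, 44, 71. Fibonacci-style (each term is the sum of the two before it).
Position 35 → track C, term 9 = 40.

40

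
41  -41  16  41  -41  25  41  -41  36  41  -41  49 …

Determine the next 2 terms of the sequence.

The slot pattern repeats as AAB (period 3), so there are 2 interleaved tracks.
Subsequence A is 41, -41, 41, -41, 41, -41, 41, -41, which is alternating ±41.
Subsequence B is 16, 25, 36, 49, which is perfect squares starting at 4².
The 13th slot belongs to subsequence A; its 9th term is 41.
Position 14 falls in subsequence A as its term 10, giving -41.

41, -41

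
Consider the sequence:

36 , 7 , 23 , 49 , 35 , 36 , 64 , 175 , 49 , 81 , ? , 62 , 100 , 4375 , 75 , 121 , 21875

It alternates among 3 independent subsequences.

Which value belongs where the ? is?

875

Taking every 3rd term gives 3 separate tracks.
Track A: 36, 49, 64, 81, 100, 121 — the squares 6², 7², 8², ….
Track B: 7, 35, 175, ?, 4375, 21875 — geometric, ×5 each step.
Track C: 23, 36, 49, 62, 75 — arithmetic, step +13.
Track B's pattern makes the blank 875.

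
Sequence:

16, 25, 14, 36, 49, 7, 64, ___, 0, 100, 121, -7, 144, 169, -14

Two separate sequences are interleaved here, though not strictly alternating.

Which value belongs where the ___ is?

Reading positions in blocks of 3 reveals the pattern AAB — 2 tracks woven together.
Track A is 16, 25, 36, 49, 64, ?, 100, 121, 144, 169, which is perfect squares starting at 4².
Track B is 14, 7, 0, -7, -14, which is arithmetic, step −7.
So the missing entry in track A is 81.

81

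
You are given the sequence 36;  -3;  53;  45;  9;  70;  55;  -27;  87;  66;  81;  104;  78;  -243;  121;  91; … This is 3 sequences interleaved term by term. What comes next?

729

The terms cycle through 3 interleaved subsequences.
Track A: 36, 45, 55, 66, 78, 91. The triangular numbers T_8, T_9, ….
Track B: -3, 9, -27, 81, -243. Geometric, ×-3 each step.
Track C: 53, 70, 87, 104, 121. Arithmetic, step +17.
Position 17 falls in track B as its term 6, giving 729.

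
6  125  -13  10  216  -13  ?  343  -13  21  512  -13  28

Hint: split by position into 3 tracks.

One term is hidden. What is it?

15

The terms cycle through 3 interleaved subsequences.
Track A is 6, 10, ?, 21, 28, which is triangular numbers starting at T_3.
Track B is 125, 216, 343, 512, which is perfect cubes starting at 5³.
Track C is -13, -13, -13, -13, which is the constant sequence -13.
Track A's pattern makes the blank 15.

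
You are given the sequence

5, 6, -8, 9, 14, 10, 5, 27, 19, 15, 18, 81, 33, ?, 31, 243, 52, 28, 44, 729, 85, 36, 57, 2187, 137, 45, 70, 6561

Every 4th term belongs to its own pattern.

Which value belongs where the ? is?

21

The terms cycle through 4 interleaved subsequences.
Stream A: 5, 14, 19, 33, 52, 85, 137 — Fibonacci-style (each term is the sum of the two before it).
Stream B: 6, 10, 15, ?, 28, 36, 45 — triangular numbers starting at T_3.
Stream C: -8, 5, 18, 31, 44, 57, 70 — linear: a_n = -21 + 13·n.
Stream D: 9, 27, 81, 243, 729, 2187, 6561 — powers of 3.
The gap is stream B's term 4; the rule gives 21.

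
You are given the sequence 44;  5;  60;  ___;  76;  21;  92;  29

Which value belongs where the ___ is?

13

The terms cycle through 2 interleaved subsequences.
Track A: 44, 60, 76, 92 (arithmetic with common difference +16).
Track B: 5, ?, 21, 29 (adding 8 each time).
Track B's pattern makes the blank 13.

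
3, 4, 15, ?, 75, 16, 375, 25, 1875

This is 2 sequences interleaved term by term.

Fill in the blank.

Positions 1, 3, 5, … form one subsequence and positions 2, 4, 6, … form another.
Subsequence A is 3, 15, 75, 375, 1875, which is geometric, ×5 each step.
Subsequence B is 4, ?, 16, 25, which is consecutive squares n² from n = 2.
Subsequence B's pattern makes the blank 9.

9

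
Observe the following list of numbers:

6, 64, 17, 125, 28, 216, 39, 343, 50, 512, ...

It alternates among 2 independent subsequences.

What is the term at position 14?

Positions 1, 3, 5, … form one subsequence and positions 2, 4, 6, … form another.
Subsequence A: 6, 17, 28, 39, 50 (linear: a_n = -5 + 11·n).
Subsequence B: 64, 125, 216, 343, 512 (consecutive cubes n³ from n = 4).
The 14th slot belongs to subsequence B; its 7th term is 1000.

1000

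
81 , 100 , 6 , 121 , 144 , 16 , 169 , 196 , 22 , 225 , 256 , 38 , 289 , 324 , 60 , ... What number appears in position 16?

Positions follow the repeating pattern AAB; grouping by letter gives 2 tracks.
Subsequence A: 81, 100, 121, 144, 169, 196, 225, 256, 289, 324 — consecutive squares n² from n = 9.
Subsequence B: 6, 16, 22, 38, 60 — each term equals the sum of the previous two.
The 16th slot belongs to subsequence A; its 11th term is 361.

361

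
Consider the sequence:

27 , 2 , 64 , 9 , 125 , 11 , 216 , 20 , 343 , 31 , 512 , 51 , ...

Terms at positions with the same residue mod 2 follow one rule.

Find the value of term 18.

215

The terms cycle through 2 interleaved subsequences.
Track A: 27, 64, 125, 216, 343, 512 — perfect cubes starting at 3³.
Track B: 2, 9, 11, 20, 31, 51 — each term equals the sum of the previous two.
Position 18 → track B, term 9 = 215.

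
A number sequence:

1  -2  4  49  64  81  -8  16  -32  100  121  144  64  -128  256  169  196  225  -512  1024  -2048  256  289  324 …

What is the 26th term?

Reading positions in blocks of 6 reveals the pattern AAABBB — 2 tracks woven together.
Subsequence A: 1, -2, 4, -8, 16, -32, 64, -128, 256, -512, 1024, -2048 — geometric with ratio -2.
Subsequence B: 49, 64, 81, 100, 121, 144, 169, 196, 225, 256, 289, 324 — consecutive squares n² from n = 7.
The 26th slot belongs to subsequence A; its 14th term is -8192.

-8192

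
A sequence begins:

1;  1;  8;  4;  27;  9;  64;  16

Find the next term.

The terms cycle through 2 interleaved subsequences.
Subsequence A: 1, 8, 27, 64. Consecutive cubes n³ from n = 1.
Subsequence B: 1, 4, 9, 16. Perfect squares starting at 1².
Position 9 → subsequence A, term 5 = 125.

125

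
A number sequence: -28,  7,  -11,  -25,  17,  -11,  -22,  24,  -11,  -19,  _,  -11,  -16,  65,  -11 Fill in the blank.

41

The terms cycle through 3 interleaved subsequences.
Track A: -28, -25, -22, -19, -16 — linear: a_n = -31 + 3·n.
Track B: 7, 17, 24, ?, 65 — each term equals the sum of the previous two.
Track C: -11, -11, -11, -11, -11 — constant -11.
Track B's pattern makes the blank 41.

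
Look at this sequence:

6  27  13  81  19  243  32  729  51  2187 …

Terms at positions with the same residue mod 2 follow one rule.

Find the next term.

The terms cycle through 2 interleaved subsequences.
Subsequence A = 6, 13, 19, 32, 51: a Fibonacci-like recurrence a_n = a_{n-1} + a_{n-2}.
Subsequence B = 27, 81, 243, 729, 2187: powers of 3.
Position 11 → subsequence A, term 6 = 83.

83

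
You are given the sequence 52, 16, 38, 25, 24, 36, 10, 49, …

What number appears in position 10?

Positions 1, 3, 5, … form one subsequence and positions 2, 4, 6, … form another.
Track A = 52, 38, 24, 10: subtracting 14 each time.
Track B = 16, 25, 36, 49: consecutive squares n² from n = 4.
Position 10 falls in track B as its term 5, giving 64.

64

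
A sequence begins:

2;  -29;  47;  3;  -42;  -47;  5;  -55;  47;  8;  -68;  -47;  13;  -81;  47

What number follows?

21

The terms cycle through 3 interleaved subsequences.
Stream A: 2, 3, 5, 8, 13. Fibonacci-style (each term is the sum of the two before it).
Stream B: -29, -42, -55, -68, -81. Linear: a_n = -16 − 13·n.
Stream C: 47, -47, 47, -47, 47. Oscillating between 47 and -47.
The 16th slot belongs to stream A; its 6th term is 21.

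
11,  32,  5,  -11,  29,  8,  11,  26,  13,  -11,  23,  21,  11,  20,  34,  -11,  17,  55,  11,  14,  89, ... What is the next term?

-11

Read the sequence 3 terms at a time; column i is its own pattern.
Track A is 11, -11, 11, -11, 11, -11, 11, which is alternating ±11.
Track B is 32, 29, 26, 23, 20, 17, 14, which is arithmetic, step −3.
Track C is 5, 8, 13, 21, 34, 55, 89, which is each term equals the sum of the previous two.
Term 22 comes from track A (its 8th entry): -11.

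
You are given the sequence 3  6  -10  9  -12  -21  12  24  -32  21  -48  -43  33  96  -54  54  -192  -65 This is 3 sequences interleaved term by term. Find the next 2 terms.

Taking every 3rd term gives 3 separate tracks.
Subsequence A = 3, 9, 12, 21, 33, 54: each term equals the sum of the previous two.
Subsequence B = 6, -12, 24, -48, 96, -192: geometric with ratio -2.
Subsequence C = -10, -21, -32, -43, -54, -65: subtracting 11 each time.
Position 19 → subsequence A, term 7 = 87.
The 20th slot belongs to subsequence B; its 7th term is 384.

87, 384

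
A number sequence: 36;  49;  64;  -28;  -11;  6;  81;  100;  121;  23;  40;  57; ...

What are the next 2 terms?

144, 169

Positions follow the repeating pattern AAABBB; grouping by letter gives 2 tracks.
Track A: 36, 49, 64, 81, 100, 121 — perfect squares starting at 6².
Track B: -28, -11, 6, 23, 40, 57 — linear: a_n = -45 + 17·n.
Term 13 comes from track A (its 7th entry): 144.
Position 14 → track A, term 8 = 169.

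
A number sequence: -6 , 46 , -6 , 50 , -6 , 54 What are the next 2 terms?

The terms cycle through 2 interleaved subsequences.
Stream A: -6, -6, -6 (constant -6).
Stream B: 46, 50, 54 (adding 4 each time).
The 7th slot belongs to stream A; its 4th term is -6.
Term 8 comes from stream B (its 4th entry): 58.

-6, 58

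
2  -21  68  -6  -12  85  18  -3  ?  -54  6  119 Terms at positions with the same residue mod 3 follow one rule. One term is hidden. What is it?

102

Split by position mod 3: positions 1, 4, 7, … form one track, and each other residue class forms its own.
Track A: 2, -6, 18, -54. Multiplying by -3 each time.
Track B: -21, -12, -3, 6. Arithmetic with common difference +9.
Track C: 68, 85, ?, 119. Arithmetic, step +17.
So the missing entry in track C is 102.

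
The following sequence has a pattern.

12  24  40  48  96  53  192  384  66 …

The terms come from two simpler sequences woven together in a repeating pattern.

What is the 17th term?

24576

The slot pattern repeats as AAB (period 3), so there are 2 interleaved tracks.
Stream A: 12, 24, 48, 96, 192, 384 — geometric with ratio 2.
Stream B: 40, 53, 66 — adding 13 each time.
The 17th slot belongs to stream A; its 12th term is 24576.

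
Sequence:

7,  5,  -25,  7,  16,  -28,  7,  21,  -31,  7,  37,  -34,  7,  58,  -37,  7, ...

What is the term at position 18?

Split by position mod 3 into 3 tracks.
Track A: 7, 7, 7, 7, 7, 7 — always 7.
Track B: 5, 16, 21, 37, 58 — each term equals the sum of the previous two.
Track C: -25, -28, -31, -34, -37 — subtracting 3 each time.
Position 18 falls in track C as its term 6, giving -40.

-40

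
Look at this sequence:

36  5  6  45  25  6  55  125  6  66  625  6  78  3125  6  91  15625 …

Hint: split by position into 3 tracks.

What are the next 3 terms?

Split by position mod 3 into 3 tracks.
Track A = 36, 45, 55, 66, 78, 91: triangular numbers starting at T_8.
Track B = 5, 25, 125, 625, 3125, 15625: geometric with ratio 5.
Track C = 6, 6, 6, 6, 6: the constant sequence 6.
Position 18 → track C, term 6 = 6.
Position 19 falls in track A as its term 7, giving 105.
Position 20 → track B, term 7 = 78125.

6, 105, 78125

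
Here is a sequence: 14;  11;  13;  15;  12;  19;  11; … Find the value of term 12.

Taking every 2nd term gives 2 separate tracks.
Track A is 14, 13, 12, 11, which is linear: a_n = 15 − n.
Track B is 11, 15, 19, which is arithmetic with common difference +4.
Term 12 comes from track B (its 6th entry): 31.

31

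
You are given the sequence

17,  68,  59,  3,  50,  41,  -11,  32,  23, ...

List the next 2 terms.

-25, 14

The slot pattern repeats as ABB (period 3), so there are 2 interleaved tracks.
Stream A: 17, 3, -11. Subtracting 14 each time.
Stream B: 68, 59, 50, 41, 32, 23. Arithmetic, step −9.
Position 10 falls in stream A as its term 4, giving -25.
The 11th slot belongs to stream B; its 7th term is 14.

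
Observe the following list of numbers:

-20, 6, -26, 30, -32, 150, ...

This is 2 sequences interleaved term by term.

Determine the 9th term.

-44

Split by position mod 2 into 2 tracks.
Track A: -20, -26, -32 (arithmetic, step −6).
Track B: 6, 30, 150 (geometric, ×5 each step).
Term 9 comes from track A (its 5th entry): -44.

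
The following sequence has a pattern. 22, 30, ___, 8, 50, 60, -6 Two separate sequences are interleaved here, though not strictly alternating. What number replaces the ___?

Reading positions in blocks of 3 reveals the pattern ABB — 2 tracks woven together.
Stream A: 22, 8, -6. Subtracting 14 each time.
Stream B: 30, ?, 50, 60. Arithmetic with common difference +10.
So the missing entry in stream B is 40.

40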